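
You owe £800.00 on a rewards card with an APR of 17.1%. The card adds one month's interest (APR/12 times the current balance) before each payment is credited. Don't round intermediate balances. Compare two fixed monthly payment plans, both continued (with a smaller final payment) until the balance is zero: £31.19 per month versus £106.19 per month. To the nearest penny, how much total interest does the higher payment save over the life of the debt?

Monthly rate r = 17.1%/12 = 1.425% = 0.01425.
At £31.19/mo: n = ⌈−ln(1 − rB₀/P)/ln(1+r)⌉ = 33 payments (last £4.74); total interest = total paid − £800.00 = £202.82.
At £106.19/mo: 9 payments (last £2.80); total interest £52.32.
Interest saved = £202.82 − £52.32 = £150.50.

£150.50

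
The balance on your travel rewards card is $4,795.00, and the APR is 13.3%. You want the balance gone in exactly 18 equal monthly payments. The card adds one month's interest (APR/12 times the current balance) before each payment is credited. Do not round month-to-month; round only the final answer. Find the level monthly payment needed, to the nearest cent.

$295.31

Monthly rate r = 13.3%/12 = 1.10833% = 0.0110833.
Level-payment amortization: P = B₀·r / (1 − (1+r)^(−n)) = 4795.00·0.0110833 / (1 − 1.01108^(−18)).
Denominator 1 − (1+r)^(−18) = 0.179960311.
P = 53.1446 / 0.179960311 ≈ 295.31.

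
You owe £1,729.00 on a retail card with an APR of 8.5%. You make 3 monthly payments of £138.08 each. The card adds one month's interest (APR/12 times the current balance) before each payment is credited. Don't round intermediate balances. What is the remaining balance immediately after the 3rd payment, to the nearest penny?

£1,348.82

Monthly rate r = 8.5%/12 = 0.708333% = 0.00708333.
Each month: B ← B·(1+r) − £138.08.
Month 1: interest £12.25; balance after payment £1,603.17.
Month 2: interest £11.36; balance after payment £1,476.44.
Month 3: interest £10.46; balance after payment £1,348.82.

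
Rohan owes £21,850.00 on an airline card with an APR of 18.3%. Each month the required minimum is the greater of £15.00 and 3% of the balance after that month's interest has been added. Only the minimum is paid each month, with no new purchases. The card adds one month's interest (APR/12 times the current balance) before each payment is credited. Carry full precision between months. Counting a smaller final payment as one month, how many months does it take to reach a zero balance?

294 months

Monthly rate r = 18.3%/12 = 1.525% = 0.01525.
While 3% of the post-interest balance exceeds £15.00, each month B ← (B·(1+r))·(1 − 0.03), i.e. B shrinks by the factor (1+r)·0.97 = 0.98479.
This holds for months 1–248. Entering month 249 the balance is £488.59; 3% of the post-interest balance is now below £15.00, so the flat £15.00 minimum applies from here.
From month 249 a fixed £15.00 at rate r clears £488.59 in 46 more payments. Total: 248 + 46 = 294 months.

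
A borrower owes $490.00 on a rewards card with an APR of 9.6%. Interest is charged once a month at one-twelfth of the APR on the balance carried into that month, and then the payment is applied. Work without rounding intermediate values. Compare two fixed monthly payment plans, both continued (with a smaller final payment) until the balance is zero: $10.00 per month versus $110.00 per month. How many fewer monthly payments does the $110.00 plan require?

Monthly rate r = 9.6%/12 = 0.8% = 0.008.
At $10.00/mo: n = ⌈−ln(1 − rB₀/P)/ln(1+r)⌉ = 63 payments (last $4.47); total interest = total paid − $490.00 = $134.47.
At $110.00/mo: 5 payments (last $61.05); total interest $11.05.
Payments saved = 63 − 5 = 58.

58 fewer payments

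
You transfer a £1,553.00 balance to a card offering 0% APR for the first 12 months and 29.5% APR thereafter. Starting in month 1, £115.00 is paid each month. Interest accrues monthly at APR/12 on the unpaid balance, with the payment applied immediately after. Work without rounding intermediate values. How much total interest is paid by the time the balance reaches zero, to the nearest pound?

Promo months 1–12 at r₀ = 0%/12 = 0; months 13+ at r₁ = 29.5%/12 = 0.0245833.
After month 12 (no interest yet): B = £1,553.00 − 12·£115.00 = £173.00.
Then at r₁ with £115.00/mo: n₂ = −ln(1 − r₁·B/P)/ln(1+r₁) ≈ 1.55 → 2 more payments.
Total paid = 13·£115.00 + £63.78 = £1,558.78; interest = £1,558.78 − £1,553.00 = £5.78.

£6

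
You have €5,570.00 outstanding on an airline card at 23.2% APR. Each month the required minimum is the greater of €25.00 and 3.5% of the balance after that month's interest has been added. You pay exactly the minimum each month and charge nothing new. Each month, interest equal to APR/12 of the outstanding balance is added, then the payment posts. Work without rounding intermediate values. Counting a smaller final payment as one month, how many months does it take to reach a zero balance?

Monthly rate r = 23.2%/12 = 1.93333% = 0.0193333.
While 3.5% of the post-interest balance exceeds €25.00, each month B ← (B·(1+r))·(1 − 0.035), i.e. B shrinks by the factor (1+r)·0.965 = 0.98366.
This holds for months 1–126. Entering month 127 the balance is €698.46; 3.5% of the post-interest balance is now below €25.00, so the flat €25.00 minimum applies from here.
From month 127 a fixed €25.00 at rate r clears €698.46 in 41 more payments. Total: 126 + 41 = 167 months.

167 months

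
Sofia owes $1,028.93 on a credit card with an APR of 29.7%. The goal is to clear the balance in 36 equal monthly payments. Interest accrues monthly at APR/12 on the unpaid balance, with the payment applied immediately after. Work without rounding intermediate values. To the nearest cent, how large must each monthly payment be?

$43.51

Monthly rate r = 29.7%/12 = 2.475% = 0.02475.
Level-payment amortization: P = B₀·r / (1 − (1+r)^(−n)) = 1028.93·0.02475 / (1 − 1.02475^(−36)).
Denominator 1 − (1+r)^(−36) = 0.585280336.
P = 25.466 / 0.585280336 ≈ 43.51.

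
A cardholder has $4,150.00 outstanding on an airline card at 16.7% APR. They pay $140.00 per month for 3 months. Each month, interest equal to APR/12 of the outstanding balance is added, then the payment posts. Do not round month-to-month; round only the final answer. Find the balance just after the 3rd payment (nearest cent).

Monthly rate r = 16.7%/12 = 1.39167% = 0.0139167.
Each month: B ← B·(1+r) − $140.00.
Month 1: interest $57.75; balance after payment $4,067.75.
Month 2: interest $56.61; balance after payment $3,984.36.
Month 3: interest $55.45; balance after payment $3,899.81.

$3,899.81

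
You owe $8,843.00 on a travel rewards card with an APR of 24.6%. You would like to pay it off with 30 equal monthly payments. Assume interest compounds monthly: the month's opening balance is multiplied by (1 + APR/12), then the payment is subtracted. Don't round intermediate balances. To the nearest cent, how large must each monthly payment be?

Monthly rate r = 24.6%/12 = 2.05% = 0.0205.
Level-payment amortization: P = B₀·r / (1 − (1+r)^(−n)) = 8843.00·0.0205 / (1 − 1.0205^(−30)).
Denominator 1 − (1+r)^(−30) = 0.455986436.
P = 181.281 / 0.455986436 ≈ 397.56.

$397.56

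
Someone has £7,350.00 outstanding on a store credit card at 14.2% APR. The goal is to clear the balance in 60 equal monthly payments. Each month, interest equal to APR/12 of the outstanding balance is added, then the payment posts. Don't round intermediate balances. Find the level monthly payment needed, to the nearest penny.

£171.78

Monthly rate r = 14.2%/12 = 1.18333% = 0.0118333.
Level-payment amortization: P = B₀·r / (1 − (1+r)^(−n)) = 7350.00·0.0118333 / (1 − 1.01183^(−60)).
Denominator 1 − (1+r)^(−60) = 0.506302361.
P = 86.975 / 0.506302361 ≈ 171.78.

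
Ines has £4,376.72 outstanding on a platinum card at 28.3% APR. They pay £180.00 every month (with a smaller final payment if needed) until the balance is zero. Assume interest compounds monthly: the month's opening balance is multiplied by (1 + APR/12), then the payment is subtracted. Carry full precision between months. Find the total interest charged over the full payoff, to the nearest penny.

Monthly rate r = 28.3%/12 = 2.35833% = 0.0235833.
Payoff takes n = ⌈−ln(1 − rB₀/P)/ln(1+r)⌉ = ⌈36.551⌉ = 37 payments; the last is £99.66.
Total paid = 36·£180.00 + £99.66 = £6,579.66.
Total interest = total paid − principal = £6,579.66 − £4,376.72 = £2,202.94.

£2,202.94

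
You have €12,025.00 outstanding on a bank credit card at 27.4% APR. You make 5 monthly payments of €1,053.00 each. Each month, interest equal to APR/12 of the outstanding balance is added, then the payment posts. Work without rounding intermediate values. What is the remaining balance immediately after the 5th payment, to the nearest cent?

Monthly rate r = 27.4%/12 = 2.28333% = 0.0228333.
Each month: B ← B·(1+r) − €1,053.00.
Month 1: interest €274.57; balance after payment €11,246.57.
Month 2: interest €256.80; balance after payment €10,450.37.
Month 3: interest €238.62; balance after payment €9,635.98.
Month 4: interest €220.02; balance after payment €8,803.01.
Month 5: interest €201.00; balance after payment €7,951.01.

€7,951.01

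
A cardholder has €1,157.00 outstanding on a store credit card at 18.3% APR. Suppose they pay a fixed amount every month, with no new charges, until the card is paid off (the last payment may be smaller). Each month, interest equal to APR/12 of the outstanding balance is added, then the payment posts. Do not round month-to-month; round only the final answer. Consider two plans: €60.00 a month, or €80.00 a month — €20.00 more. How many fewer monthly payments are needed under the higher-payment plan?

Monthly rate r = 18.3%/12 = 1.525% = 0.01525.
At €60.00/mo: n = ⌈−ln(1 − rB₀/P)/ln(1+r)⌉ = 24 payments (last €0.55); total interest = total paid − €1,157.00 = €223.55.
At €80.00/mo: 17 payments (last €37.22); total interest €160.22.
Payments saved = 24 − 17 = 7.

7 fewer payments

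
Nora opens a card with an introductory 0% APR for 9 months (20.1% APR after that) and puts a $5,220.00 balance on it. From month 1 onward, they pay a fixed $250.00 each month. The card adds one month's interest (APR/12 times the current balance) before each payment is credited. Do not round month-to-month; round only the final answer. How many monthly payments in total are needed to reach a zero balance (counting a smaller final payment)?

23 payments

Promo months 1–9 at r₀ = 0%/12 = 0; months 10+ at r₁ = 20.1%/12 = 0.01675.
After month 9 (no interest yet): B = $5,220.00 − 9·$250.00 = $2,970.00.
Then at r₁ with $250.00/mo: n₂ = −ln(1 − r₁·B/P)/ln(1+r₁) ≈ 13.36 → 14 more payments.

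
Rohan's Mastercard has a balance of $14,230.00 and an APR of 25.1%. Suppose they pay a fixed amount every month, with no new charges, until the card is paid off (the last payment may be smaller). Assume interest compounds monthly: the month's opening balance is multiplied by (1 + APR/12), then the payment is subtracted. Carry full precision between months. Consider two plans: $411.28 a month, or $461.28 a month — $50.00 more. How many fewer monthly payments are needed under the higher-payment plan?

12 fewer payments

Monthly rate r = 25.1%/12 = 2.09167% = 0.0209167.
At $411.28/mo: n = ⌈−ln(1 − rB₀/P)/ln(1+r)⌉ = 63 payments (last $56.50); total interest = total paid − $14,230.00 = $11,325.86.
At $461.28/mo: 51 payments (last $29.61); total interest $8,863.61.
Payments saved = 63 − 51 = 12.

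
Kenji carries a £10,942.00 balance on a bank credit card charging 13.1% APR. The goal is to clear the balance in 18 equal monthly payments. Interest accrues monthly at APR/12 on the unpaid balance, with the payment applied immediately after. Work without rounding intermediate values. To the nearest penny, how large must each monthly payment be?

Monthly rate r = 13.1%/12 = 1.09167% = 0.0109167.
Level-payment amortization: P = B₀·r / (1 − (1+r)^(−n)) = 10942.00·0.0109167 / (1 − 1.01092^(−18)).
Denominator 1 − (1+r)^(−18) = 0.177523345.
P = 119.45 / 0.177523345 ≈ 672.87.

£672.87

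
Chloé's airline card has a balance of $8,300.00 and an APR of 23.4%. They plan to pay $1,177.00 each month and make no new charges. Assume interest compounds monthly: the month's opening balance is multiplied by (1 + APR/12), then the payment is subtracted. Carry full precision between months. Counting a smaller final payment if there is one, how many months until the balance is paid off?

8 months

Monthly rate r = 23.4%/12 = 1.95% = 0.0195.
Recurrence: B ← B·(1+r) − $1,177.00.
Month 1: interest $161.85; balance after payment $7,284.85.
Month 2: interest $142.05; balance after payment $6,249.90.
Closed form: n = −ln(1 − rB₀/P)/ln(1+r) = −ln(0.86249)/ln(1.0195) ≈ 7.660, so the balance reaches zero during payment 8.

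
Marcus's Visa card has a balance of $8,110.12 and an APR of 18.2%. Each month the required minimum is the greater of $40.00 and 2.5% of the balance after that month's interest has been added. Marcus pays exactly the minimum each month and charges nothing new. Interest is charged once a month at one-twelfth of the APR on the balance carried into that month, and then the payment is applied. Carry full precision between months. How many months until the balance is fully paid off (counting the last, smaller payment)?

Monthly rate r = 18.2%/12 = 1.51667% = 0.0151667.
While 2.5% of the post-interest balance exceeds $40.00, each month B ← (B·(1+r))·(1 − 0.025), i.e. B shrinks by the factor (1+r)·0.975 = 0.98979.
This holds for months 1–160. Entering month 161 the balance is $1,569.43; 2.5% of the post-interest balance is now below $40.00, so the flat $40.00 minimum applies from here.
From month 161 a fixed $40.00 at rate r clears $1,569.43 in 61 more payments. Total: 160 + 61 = 221 months.

221 months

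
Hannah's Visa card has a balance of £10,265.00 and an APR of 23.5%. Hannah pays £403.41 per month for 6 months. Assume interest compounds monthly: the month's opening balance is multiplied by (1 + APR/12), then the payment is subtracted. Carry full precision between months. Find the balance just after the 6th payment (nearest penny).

£8,989.65

Monthly rate r = 23.5%/12 = 1.95833% = 0.0195833.
Each month: B ← B·(1+r) − £403.41.
Month 1: interest £201.02; balance after payment £10,062.61.
Month 2: interest £197.06; balance after payment £9,856.26.
Month 3: interest £193.02; balance after payment £9,645.87.
Month 4: interest £188.90; balance after payment £9,431.36.
Month 5: interest £184.70; balance after payment £9,212.65.
Month 6: interest £180.41; balance after payment £8,989.65.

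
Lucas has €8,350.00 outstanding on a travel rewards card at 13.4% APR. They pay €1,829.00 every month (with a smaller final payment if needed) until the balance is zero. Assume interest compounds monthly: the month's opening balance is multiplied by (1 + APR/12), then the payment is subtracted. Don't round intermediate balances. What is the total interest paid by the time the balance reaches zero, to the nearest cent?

€270.21

Monthly rate r = 13.4%/12 = 1.11667% = 0.0111667.
Payoff takes n = ⌈−ln(1 − rB₀/P)/ln(1+r)⌉ = ⌈4.712⌉ = 5 payments; the last is €1,304.21.
Total paid = 4·€1,829.00 + €1,304.21 = €8,620.21.
Total interest = total paid − principal = €8,620.21 − €8,350.00 = €270.21.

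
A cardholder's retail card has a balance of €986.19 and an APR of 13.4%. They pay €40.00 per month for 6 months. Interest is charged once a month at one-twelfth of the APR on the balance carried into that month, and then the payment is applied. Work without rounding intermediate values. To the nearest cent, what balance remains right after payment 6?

€807.34

Monthly rate r = 13.4%/12 = 1.11667% = 0.0111667.
Each month: B ← B·(1+r) − €40.00.
Month 1: interest €11.01; balance after payment €957.20.
Month 2: interest €10.69; balance after payment €927.89.
Month 3: interest €10.36; balance after payment €898.25.
Month 4: interest €10.03; balance after payment €868.28.
Month 5: interest €9.70; balance after payment €837.98.
Month 6: interest €9.36; balance after payment €807.34.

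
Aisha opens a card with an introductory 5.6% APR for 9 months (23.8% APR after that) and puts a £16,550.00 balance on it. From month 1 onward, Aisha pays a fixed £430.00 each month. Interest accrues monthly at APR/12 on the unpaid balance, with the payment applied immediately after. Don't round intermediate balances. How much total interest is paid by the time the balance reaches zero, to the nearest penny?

Promo months 1–9 at r₀ = 5.6%/12 = 0.00466667; months 10+ at r₁ = 23.8%/12 = 0.0198333.
After month 9: iterate B ← B·(1+r₀) − £430.00 for 9 months → £13,315.19.
Then at r₁ with £430.00/mo: n₂ = −ln(1 − r₁·B/P)/ln(1+r₁) ≈ 48.49 → 49 more payments.
Total paid = 57·£430.00 + £211.78 = £24,721.78; interest = £24,721.78 − £16,550.00 = £8,171.78.

£8,171.78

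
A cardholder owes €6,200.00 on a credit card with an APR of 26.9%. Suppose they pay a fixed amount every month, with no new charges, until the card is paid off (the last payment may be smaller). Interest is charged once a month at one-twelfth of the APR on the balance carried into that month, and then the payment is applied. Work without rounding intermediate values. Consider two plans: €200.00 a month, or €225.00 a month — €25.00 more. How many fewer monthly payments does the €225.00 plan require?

Monthly rate r = 26.9%/12 = 2.24167% = 0.0224167.
At €200.00/mo: n = ⌈−ln(1 − rB₀/P)/ln(1+r)⌉ = 54 payments (last €110.68); total interest = total paid − €6,200.00 = €4,510.68.
At €225.00/mo: 44 payments (last €84.70); total interest €3,559.70.
Payments saved = 54 − 44 = 10.

10 fewer payments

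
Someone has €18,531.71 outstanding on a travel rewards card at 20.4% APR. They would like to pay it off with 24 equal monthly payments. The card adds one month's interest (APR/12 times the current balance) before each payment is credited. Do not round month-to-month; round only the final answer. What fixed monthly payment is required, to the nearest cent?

Monthly rate r = 20.4%/12 = 1.7% = 0.017.
Level-payment amortization: P = B₀·r / (1 − (1+r)^(−n)) = 18531.71·0.017 / (1 − 1.017^(−24)).
Denominator 1 − (1+r)^(−24) = 0.332736868.
P = 315.039 / 0.332736868 ≈ 946.81.

€946.81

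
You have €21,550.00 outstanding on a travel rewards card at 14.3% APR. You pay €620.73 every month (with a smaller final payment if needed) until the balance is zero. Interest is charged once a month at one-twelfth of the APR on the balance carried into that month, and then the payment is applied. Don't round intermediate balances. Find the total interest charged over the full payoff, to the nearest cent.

Monthly rate r = 14.3%/12 = 1.19167% = 0.0119167.
Payoff takes n = ⌈−ln(1 − rB₀/P)/ln(1+r)⌉ = ⌈45.073⌉ = 46 payments; the last is €45.63.
Total paid = 45·€620.73 + €45.63 = €27,978.48.
Total interest = total paid − principal = €27,978.48 − €21,550.00 = €6,428.48.

€6,428.48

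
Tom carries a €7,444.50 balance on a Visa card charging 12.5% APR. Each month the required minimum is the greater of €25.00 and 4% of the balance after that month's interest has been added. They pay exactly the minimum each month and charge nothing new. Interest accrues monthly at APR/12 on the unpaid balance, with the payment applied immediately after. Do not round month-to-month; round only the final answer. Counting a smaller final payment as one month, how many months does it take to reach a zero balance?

Monthly rate r = 12.5%/12 = 1.04167% = 0.0104167.
While 4% of the post-interest balance exceeds €25.00, each month B ← (B·(1+r))·(1 − 0.04), i.e. B shrinks by the factor (1+r)·0.96 = 0.97.
This holds for months 1–82. Entering month 83 the balance is €612.52; 4% of the post-interest balance is now below €25.00, so the flat €25.00 minimum applies from here.
From month 83 a fixed €25.00 at rate r clears €612.52 in 29 more payments. Total: 82 + 29 = 111 months.

111 months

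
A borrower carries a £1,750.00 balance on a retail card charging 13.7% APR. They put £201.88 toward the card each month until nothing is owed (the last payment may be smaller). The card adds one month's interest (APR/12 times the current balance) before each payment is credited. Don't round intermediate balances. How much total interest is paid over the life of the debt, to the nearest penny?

£103.44

Monthly rate r = 13.7%/12 = 1.14167% = 0.0114167.
Payoff takes n = ⌈−ln(1 − rB₀/P)/ln(1+r)⌉ = ⌈9.180⌉ = 10 payments; the last is £36.52.
Total paid = 9·£201.88 + £36.52 = £1,853.44.
Total interest = total paid − principal = £1,853.44 − £1,750.00 = £103.44.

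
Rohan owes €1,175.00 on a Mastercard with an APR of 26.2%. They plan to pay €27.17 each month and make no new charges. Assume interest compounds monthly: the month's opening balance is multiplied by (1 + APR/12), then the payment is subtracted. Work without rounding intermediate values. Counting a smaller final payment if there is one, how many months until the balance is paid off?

134 months

Monthly rate r = 26.2%/12 = 2.18333% = 0.0218333.
Recurrence: B ← B·(1+r) − €27.17.
Month 1: interest €25.65; balance after payment €1,173.48.
Month 2: interest €25.62; balance after payment €1,171.94.
Closed form: n = −ln(1 − rB₀/P)/ln(1+r) = −ln(0.055791)/ln(1.02183) ≈ 133.628, so the balance reaches zero during payment 134.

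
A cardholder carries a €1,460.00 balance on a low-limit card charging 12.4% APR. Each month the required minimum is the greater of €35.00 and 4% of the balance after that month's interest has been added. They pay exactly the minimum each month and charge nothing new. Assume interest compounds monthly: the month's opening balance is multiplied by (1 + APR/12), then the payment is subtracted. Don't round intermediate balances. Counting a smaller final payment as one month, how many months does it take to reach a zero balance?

46 months

Monthly rate r = 12.4%/12 = 1.03333% = 0.0103333.
While 4% of the post-interest balance exceeds €35.00, each month B ← (B·(1+r))·(1 − 0.04), i.e. B shrinks by the factor (1+r)·0.96 = 0.96992.
This holds for months 1–18. Entering month 19 the balance is €842.56; 4% of the post-interest balance is now below €35.00, so the flat €35.00 minimum applies from here.
From month 19 a fixed €35.00 at rate r clears €842.56 in 28 more payments. Total: 18 + 28 = 46 months.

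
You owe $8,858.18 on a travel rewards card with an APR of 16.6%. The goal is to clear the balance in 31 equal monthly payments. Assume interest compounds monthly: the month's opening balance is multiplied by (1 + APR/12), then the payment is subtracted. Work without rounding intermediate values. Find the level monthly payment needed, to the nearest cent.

$353.32

Monthly rate r = 16.6%/12 = 1.38333% = 0.0138333.
Level-payment amortization: P = B₀·r / (1 − (1+r)^(−n)) = 8858.18·0.0138333 / (1 − 1.01383^(−31)).
Denominator 1 − (1+r)^(−31) = 0.346814626.
P = 122.538 / 0.346814626 ≈ 353.32.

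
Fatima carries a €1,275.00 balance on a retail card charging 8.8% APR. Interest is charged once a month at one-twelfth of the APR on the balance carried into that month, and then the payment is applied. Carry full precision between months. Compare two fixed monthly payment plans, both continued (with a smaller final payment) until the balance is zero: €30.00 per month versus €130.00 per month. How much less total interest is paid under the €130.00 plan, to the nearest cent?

€205.39

Monthly rate r = 8.8%/12 = 0.733333% = 0.00733333.
At €30.00/mo: n = ⌈−ln(1 − rB₀/P)/ln(1+r)⌉ = 52 payments (last €3.49); total interest = total paid − €1,275.00 = €258.49.
At €130.00/mo: 11 payments (last €28.10); total interest €53.10.
Interest saved = €258.49 − €53.10 = €205.39.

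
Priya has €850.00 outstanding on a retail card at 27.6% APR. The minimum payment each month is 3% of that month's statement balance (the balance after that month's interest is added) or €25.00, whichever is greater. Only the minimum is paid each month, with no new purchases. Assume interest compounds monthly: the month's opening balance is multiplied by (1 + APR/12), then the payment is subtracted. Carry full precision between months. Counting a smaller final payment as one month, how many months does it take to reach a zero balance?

Monthly rate r = 27.6%/12 = 2.3% = 0.023.
While 3% of the post-interest balance exceeds €25.00, each month B ← (B·(1+r))·(1 − 0.03), i.e. B shrinks by the factor (1+r)·0.97 = 0.99231.
This holds for months 1–6. Entering month 7 the balance is €811.53; 3% of the post-interest balance is now below €25.00, so the flat €25.00 minimum applies from here.
From month 7 a fixed €25.00 at rate r clears €811.53 in 61 more payments. Total: 6 + 61 = 67 months.

67 months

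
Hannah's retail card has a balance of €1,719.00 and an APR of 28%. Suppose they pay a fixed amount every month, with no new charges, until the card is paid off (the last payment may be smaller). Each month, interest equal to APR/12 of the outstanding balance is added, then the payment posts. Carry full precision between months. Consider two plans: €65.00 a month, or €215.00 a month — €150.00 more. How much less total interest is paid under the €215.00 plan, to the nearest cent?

€780.52

Monthly rate r = 28%/12 = 2.33333% = 0.0233333.
At €65.00/mo: n = ⌈−ln(1 − rB₀/P)/ln(1+r)⌉ = 42 payments (last €40.32); total interest = total paid − €1,719.00 = €986.32.
At €215.00/mo: 9 payments (last €204.80); total interest €205.80.
Interest saved = €986.32 − €205.80 = €780.52.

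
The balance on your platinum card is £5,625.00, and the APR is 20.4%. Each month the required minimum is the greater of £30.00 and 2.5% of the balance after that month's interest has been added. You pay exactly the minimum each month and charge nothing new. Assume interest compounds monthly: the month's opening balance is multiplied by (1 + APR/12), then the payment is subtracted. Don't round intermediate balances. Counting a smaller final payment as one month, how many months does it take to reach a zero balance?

251 months

Monthly rate r = 20.4%/12 = 1.7% = 0.017.
While 2.5% of the post-interest balance exceeds £30.00, each month B ← (B·(1+r))·(1 − 0.025), i.e. B shrinks by the factor (1+r)·0.975 = 0.99157.
This holds for months 1–185. Entering month 186 the balance is £1,175.85; 2.5% of the post-interest balance is now below £30.00, so the flat £30.00 minimum applies from here.
From month 186 a fixed £30.00 at rate r clears £1,175.85 in 66 more payments. Total: 185 + 66 = 251 months.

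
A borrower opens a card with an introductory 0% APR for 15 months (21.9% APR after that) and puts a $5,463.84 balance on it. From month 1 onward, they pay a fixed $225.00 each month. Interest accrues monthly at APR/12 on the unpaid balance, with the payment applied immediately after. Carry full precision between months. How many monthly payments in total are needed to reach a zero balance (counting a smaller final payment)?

26 payments

Promo months 1–15 at r₀ = 0%/12 = 0; months 16+ at r₁ = 21.9%/12 = 0.01825.
After month 15 (no interest yet): B = $5,463.84 − 15·$225.00 = $2,088.84.
Then at r₁ with $225.00/mo: n₂ = −ln(1 − r₁·B/P)/ln(1+r₁) ≈ 10.26 → 11 more payments.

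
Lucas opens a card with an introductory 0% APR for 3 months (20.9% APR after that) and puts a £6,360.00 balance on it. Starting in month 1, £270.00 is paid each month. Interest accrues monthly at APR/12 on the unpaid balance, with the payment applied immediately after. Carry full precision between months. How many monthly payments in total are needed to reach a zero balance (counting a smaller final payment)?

29 months

Promo months 1–3 at r₀ = 0%/12 = 0; months 4+ at r₁ = 20.9%/12 = 0.0174167.
After month 3 (no interest yet): B = £6,360.00 − 3·£270.00 = £5,550.00.
Then at r₁ with £270.00/mo: n₂ = −ln(1 − r₁·B/P)/ln(1+r₁) ≈ 25.67 → 26 more payments.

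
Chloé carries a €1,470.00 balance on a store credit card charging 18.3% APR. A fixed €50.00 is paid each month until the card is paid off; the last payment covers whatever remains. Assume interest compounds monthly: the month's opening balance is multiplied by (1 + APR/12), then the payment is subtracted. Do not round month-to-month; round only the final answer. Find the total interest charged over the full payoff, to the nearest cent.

€495.21

Monthly rate r = 18.3%/12 = 1.525% = 0.01525.
Payoff takes n = ⌈−ln(1 − rB₀/P)/ln(1+r)⌉ = ⌈39.303⌉ = 40 payments; the last is €15.21.
Total paid = 39·€50.00 + €15.21 = €1,965.21.
Total interest = total paid − principal = €1,965.21 − €1,470.00 = €495.21.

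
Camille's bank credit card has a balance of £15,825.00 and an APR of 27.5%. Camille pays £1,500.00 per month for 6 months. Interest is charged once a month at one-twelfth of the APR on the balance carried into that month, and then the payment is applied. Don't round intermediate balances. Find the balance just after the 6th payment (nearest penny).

£8,597.82

Monthly rate r = 27.5%/12 = 2.29167% = 0.0229167.
Each month: B ← B·(1+r) − £1,500.00.
Month 1: interest £362.66; balance after payment £14,687.66.
Month 2: interest £336.59; balance after payment £13,524.25.
Month 3: interest £309.93; balance after payment £12,334.18.
Month 4: interest £282.66; balance after payment £11,116.84.
Month 5: interest £254.76; balance after payment £9,871.60.
Month 6: interest £226.22; balance after payment £8,597.82.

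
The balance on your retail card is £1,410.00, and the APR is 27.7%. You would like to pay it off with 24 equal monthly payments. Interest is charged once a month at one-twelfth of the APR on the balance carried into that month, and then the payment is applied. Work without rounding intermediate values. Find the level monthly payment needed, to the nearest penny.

Monthly rate r = 27.7%/12 = 2.30833% = 0.0230833.
Level-payment amortization: P = B₀·r / (1 − (1+r)^(−n)) = 1410.00·0.0230833 / (1 − 1.02308^(−24)).
Denominator 1 − (1+r)^(−24) = 0.421723206.
P = 32.5475 / 0.421723206 ≈ 77.18.

£77.18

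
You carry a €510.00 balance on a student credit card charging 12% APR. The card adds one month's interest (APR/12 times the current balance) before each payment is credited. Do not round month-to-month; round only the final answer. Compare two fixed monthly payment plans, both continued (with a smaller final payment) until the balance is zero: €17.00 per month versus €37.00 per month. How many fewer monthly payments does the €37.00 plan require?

21 fewer payments

Monthly rate r = 12%/12 = 1% = 0.01.
At €17.00/mo: n = ⌈−ln(1 − rB₀/P)/ln(1+r)⌉ = 36 payments (last €14.39); total interest = total paid − €510.00 = €99.39.
At €37.00/mo: 15 payments (last €33.51); total interest €41.51.
Payments saved = 36 − 15 = 21.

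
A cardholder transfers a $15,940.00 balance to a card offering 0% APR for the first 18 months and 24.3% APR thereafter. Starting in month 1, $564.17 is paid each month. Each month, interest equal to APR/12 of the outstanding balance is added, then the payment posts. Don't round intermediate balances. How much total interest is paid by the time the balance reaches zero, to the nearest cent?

$766.07

Promo months 1–18 at r₀ = 0%/12 = 0; months 19+ at r₁ = 24.3%/12 = 0.02025.
After month 18 (no interest yet): B = $15,940.00 − 18·$564.17 = $5,784.94.
Then at r₁ with $564.17/mo: n₂ = −ln(1 − r₁·B/P)/ln(1+r₁) ≈ 11.61 → 12 more payments.
Total paid = 29·$564.17 + $345.14 = $16,706.07; interest = $16,706.07 − $15,940.00 = $766.07.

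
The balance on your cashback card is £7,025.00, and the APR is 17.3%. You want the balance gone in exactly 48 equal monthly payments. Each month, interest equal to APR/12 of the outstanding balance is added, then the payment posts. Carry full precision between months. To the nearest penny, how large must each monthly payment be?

Monthly rate r = 17.3%/12 = 1.44167% = 0.0144167.
Level-payment amortization: P = B₀·r / (1 − (1+r)^(−n)) = 7025.00·0.0144167 / (1 − 1.01442^(−48)).
Denominator 1 − (1+r)^(−48) = 0.496946757.
P = 101.277 / 0.496946757 ≈ 203.80.

£203.80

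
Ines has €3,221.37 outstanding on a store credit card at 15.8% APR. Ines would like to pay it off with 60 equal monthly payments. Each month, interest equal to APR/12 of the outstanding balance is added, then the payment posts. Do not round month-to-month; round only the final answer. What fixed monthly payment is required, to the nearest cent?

€78.00

Monthly rate r = 15.8%/12 = 1.31667% = 0.0131667.
Level-payment amortization: P = B₀·r / (1 − (1+r)^(−n)) = 3221.37·0.0131667 / (1 − 1.01317^(−60)).
Denominator 1 − (1+r)^(−60) = 0.543809308.
P = 42.4147 / 0.543809308 ≈ 78.00.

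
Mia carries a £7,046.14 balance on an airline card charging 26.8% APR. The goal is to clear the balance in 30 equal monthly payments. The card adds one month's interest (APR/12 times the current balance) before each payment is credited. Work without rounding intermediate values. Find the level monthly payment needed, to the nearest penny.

Monthly rate r = 26.8%/12 = 2.23333% = 0.0223333.
Level-payment amortization: P = B₀·r / (1 − (1+r)^(−n)) = 7046.14·0.0223333 / (1 − 1.02233^(−30)).
Denominator 1 − (1+r)^(−30) = 0.484505113.
P = 157.364 / 0.484505113 ≈ 324.79.

£324.79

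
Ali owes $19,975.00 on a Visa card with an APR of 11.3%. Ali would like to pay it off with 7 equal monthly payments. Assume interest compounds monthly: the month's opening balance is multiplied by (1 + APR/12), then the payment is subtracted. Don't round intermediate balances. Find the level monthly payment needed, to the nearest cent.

$2,962.06

Monthly rate r = 11.3%/12 = 0.941667% = 0.00941667.
Level-payment amortization: P = B₀·r / (1 − (1+r)^(−n)) = 19975.00·0.00941667 / (1 − 1.00942^(−7)).
Denominator 1 − (1+r)^(−7) = 0.0635023287.
P = 188.098 / 0.0635023287 ≈ 2962.06.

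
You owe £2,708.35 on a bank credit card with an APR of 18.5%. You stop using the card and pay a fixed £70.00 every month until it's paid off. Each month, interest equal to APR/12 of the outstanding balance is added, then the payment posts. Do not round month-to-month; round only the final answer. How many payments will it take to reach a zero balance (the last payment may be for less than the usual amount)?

Monthly rate r = 18.5%/12 = 1.54167% = 0.0154167.
Recurrence: B ← B·(1+r) − £70.00.
Month 1: interest £41.75; balance after payment £2,680.10.
Month 2: interest £41.32; balance after payment £2,651.42.
Closed form: n = −ln(1 − rB₀/P)/ln(1+r) = −ln(0.40352)/ln(1.01542) ≈ 59.320, so the balance reaches zero during payment 60.

60 payments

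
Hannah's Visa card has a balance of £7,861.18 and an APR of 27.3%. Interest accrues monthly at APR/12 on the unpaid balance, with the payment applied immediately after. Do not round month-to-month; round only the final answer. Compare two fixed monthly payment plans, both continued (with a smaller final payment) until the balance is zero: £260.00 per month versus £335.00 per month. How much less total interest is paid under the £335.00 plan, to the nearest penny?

Monthly rate r = 27.3%/12 = 2.275% = 0.02275.
At £260.00/mo: n = ⌈−ln(1 − rB₀/P)/ln(1+r)⌉ = 52 payments (last £197.40); total interest = total paid − £7,861.18 = £5,596.22.
At £335.00/mo: 34 payments (last £311.84); total interest £3,505.66.
Interest saved = £5,596.22 − £3,505.66 = £2,090.56.

£2,090.56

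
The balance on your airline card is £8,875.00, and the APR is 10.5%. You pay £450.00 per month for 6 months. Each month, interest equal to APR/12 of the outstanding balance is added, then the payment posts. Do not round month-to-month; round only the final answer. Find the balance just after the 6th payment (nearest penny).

Monthly rate r = 10.5%/12 = 0.875% = 0.00875.
Each month: B ← B·(1+r) − £450.00.
Month 1: interest £77.66; balance after payment £8,502.66.
Month 2: interest £74.40; balance after payment £8,127.05.
Month 3: interest £71.11; balance after payment £7,748.17.
Month 4: interest £67.80; balance after payment £7,365.96.
Month 5: interest £64.45; balance after payment £6,980.41.
Month 6: interest £61.08; balance after payment £6,591.49.

£6,591.49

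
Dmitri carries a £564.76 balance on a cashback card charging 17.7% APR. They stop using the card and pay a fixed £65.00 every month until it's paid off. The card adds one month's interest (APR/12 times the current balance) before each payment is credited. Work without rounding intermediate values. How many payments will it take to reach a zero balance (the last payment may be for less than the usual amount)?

10 months

Monthly rate r = 17.7%/12 = 1.475% = 0.01475.
Recurrence: B ← B·(1+r) − £65.00.
Month 1: interest £8.33; balance after payment £508.09.
Month 2: interest £7.49; balance after payment £450.58.
Closed form: n = −ln(1 − rB₀/P)/ln(1+r) = −ln(0.87184)/ln(1.01475) ≈ 9.366, so the balance reaches zero during payment 10.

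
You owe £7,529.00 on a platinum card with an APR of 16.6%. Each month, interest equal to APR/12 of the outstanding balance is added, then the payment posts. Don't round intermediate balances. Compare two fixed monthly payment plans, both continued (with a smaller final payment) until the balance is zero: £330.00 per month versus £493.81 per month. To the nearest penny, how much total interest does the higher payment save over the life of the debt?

£594.71

Monthly rate r = 16.6%/12 = 1.38333% = 0.0138333.
At £330.00/mo: n = ⌈−ln(1 − rB₀/P)/ln(1+r)⌉ = 28 payments (last £199.59); total interest = total paid − £7,529.00 = £1,580.59.
At £493.81/mo: 18 payments (last £120.11); total interest £985.88.
Interest saved = £1,580.59 − £985.88 = £594.71.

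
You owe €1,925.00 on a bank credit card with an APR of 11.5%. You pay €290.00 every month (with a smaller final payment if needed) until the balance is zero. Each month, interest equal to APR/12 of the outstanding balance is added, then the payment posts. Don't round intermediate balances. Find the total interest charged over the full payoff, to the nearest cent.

Monthly rate r = 11.5%/12 = 0.958333% = 0.00958333.
Payoff takes n = ⌈−ln(1 − rB₀/P)/ln(1+r)⌉ = ⌈6.891⌉ = 7 payments; the last is €258.60.
Total paid = 6·€290.00 + €258.60 = €1,998.60.
Total interest = total paid − principal = €1,998.60 − €1,925.00 = €73.60.

€73.60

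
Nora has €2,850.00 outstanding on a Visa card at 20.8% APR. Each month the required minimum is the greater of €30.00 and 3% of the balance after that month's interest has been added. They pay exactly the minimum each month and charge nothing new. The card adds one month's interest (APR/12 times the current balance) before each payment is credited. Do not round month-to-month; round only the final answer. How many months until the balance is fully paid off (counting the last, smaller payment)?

130 months

Monthly rate r = 20.8%/12 = 1.73333% = 0.0173333.
While 3% of the post-interest balance exceeds €30.00, each month B ← (B·(1+r))·(1 − 0.03), i.e. B shrinks by the factor (1+r)·0.97 = 0.98681.
This holds for months 1–81. Entering month 82 the balance is €972.48; 3% of the post-interest balance is now below €30.00, so the flat €30.00 minimum applies from here.
From month 82 a fixed €30.00 at rate r clears €972.48 in 49 more payments. Total: 81 + 49 = 130 months.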